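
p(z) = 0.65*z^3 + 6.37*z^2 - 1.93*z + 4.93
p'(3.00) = 53.84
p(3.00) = 74.02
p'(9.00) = 270.68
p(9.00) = 977.38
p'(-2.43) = -21.37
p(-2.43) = 37.91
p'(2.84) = 49.98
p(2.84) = 65.72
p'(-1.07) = -13.33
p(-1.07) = 13.49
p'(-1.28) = -15.04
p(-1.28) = 16.47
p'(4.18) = 85.39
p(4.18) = 155.63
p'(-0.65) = -9.39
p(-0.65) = 8.70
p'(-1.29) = -15.12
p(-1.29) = 16.62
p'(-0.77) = -10.58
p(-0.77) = 9.90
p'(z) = 1.95*z^2 + 12.74*z - 1.93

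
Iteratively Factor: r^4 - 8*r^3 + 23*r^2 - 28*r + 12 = (r - 3)*(r^3 - 5*r^2 + 8*r - 4) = (r - 3)*(r - 1)*(r^2 - 4*r + 4) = (r - 3)*(r - 2)*(r - 1)*(r - 2)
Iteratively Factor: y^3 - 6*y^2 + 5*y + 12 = (y - 4)*(y^2 - 2*y - 3) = (y - 4)*(y - 3)*(y + 1)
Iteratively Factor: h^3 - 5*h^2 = (h - 5)*(h^2) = h*(h - 5)*(h)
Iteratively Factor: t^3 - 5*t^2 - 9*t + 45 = (t - 3)*(t^2 - 2*t - 15) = (t - 3)*(t + 3)*(t - 5)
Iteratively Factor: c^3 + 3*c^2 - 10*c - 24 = (c + 4)*(c^2 - c - 6) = (c + 2)*(c + 4)*(c - 3)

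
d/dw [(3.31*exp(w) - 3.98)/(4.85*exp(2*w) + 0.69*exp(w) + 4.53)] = (-16.0535*exp(2*w) + 38.606*exp(w) + 17.7405)*exp(w)/(23.5225*exp(4*w) + 6.693*exp(3*w) + 44.4171*exp(2*w) + 6.2514*exp(w) + 20.5209)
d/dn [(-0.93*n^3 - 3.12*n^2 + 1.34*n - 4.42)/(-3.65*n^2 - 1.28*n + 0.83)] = (3.3945*n^4 + 2.3808*n^3 + 6.5689*n^2 - 37.4452*n - 4.5454)/(13.3225*n^4 + 9.344*n^3 - 4.4206*n^2 - 2.1248*n + 0.6889)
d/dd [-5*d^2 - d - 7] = -10*d - 1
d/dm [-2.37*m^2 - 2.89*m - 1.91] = -4.74*m - 2.89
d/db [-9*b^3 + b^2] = b*(2 - 27*b)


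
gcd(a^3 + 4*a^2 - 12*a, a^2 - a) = a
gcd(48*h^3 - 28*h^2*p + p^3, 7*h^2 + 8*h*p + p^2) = 1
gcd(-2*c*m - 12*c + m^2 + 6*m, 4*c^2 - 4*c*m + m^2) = 2*c - m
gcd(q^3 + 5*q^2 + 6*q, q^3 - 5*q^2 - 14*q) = q^2 + 2*q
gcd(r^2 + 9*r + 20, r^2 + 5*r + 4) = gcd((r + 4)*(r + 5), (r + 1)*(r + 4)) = r + 4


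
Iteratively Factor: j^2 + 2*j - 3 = (j + 3)*(j - 1)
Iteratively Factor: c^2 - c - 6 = (c + 2)*(c - 3)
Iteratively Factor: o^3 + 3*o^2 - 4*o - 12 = (o + 3)*(o^2 - 4) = (o - 2)*(o + 3)*(o + 2)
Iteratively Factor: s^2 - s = (s - 1)*(s)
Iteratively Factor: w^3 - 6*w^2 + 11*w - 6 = (w - 3)*(w^2 - 3*w + 2) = (w - 3)*(w - 1)*(w - 2)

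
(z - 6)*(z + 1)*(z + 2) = z^3 - 3*z^2 - 16*z - 12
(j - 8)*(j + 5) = j^2 - 3*j - 40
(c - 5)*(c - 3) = c^2 - 8*c + 15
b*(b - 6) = b^2 - 6*b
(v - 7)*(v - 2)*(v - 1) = v^3 - 10*v^2 + 23*v - 14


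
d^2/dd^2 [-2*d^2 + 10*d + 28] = -4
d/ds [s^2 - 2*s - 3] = 2*s - 2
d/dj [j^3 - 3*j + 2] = 3*j^2 - 3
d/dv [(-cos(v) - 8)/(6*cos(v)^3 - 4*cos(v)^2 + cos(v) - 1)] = (55*cos(v) - 70*cos(2*v) - 3*cos(3*v) - 79)*sin(v)/(6*cos(v)^3 - 4*cos(v)^2 + cos(v) - 1)^2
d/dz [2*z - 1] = 2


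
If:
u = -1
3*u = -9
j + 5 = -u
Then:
No Solution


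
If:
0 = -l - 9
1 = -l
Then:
No Solution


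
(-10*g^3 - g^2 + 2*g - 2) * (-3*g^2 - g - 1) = 30*g^5 + 13*g^4 + 5*g^3 + 5*g^2 + 2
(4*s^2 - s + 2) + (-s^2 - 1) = 3*s^2 - s + 1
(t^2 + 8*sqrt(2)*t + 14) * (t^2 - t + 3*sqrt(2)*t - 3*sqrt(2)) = t^4 - t^3 + 11*sqrt(2)*t^3 - 11*sqrt(2)*t^2 + 62*t^2 - 62*t + 42*sqrt(2)*t - 42*sqrt(2)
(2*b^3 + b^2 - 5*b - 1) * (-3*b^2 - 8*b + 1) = -6*b^5 - 19*b^4 + 9*b^3 + 44*b^2 + 3*b - 1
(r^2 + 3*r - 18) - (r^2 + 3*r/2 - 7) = 3*r/2 - 11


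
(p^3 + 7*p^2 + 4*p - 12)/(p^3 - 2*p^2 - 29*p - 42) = (p^2 + 5*p - 6)/(p^2 - 4*p - 21)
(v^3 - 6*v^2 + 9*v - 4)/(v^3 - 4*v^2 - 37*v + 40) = (v^2 - 5*v + 4)/(v^2 - 3*v - 40)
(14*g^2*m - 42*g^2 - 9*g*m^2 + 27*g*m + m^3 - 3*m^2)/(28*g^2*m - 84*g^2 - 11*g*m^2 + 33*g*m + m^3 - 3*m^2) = (2*g - m)/(4*g - m)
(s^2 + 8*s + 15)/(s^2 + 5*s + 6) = (s + 5)/(s + 2)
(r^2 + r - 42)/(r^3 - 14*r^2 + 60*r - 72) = (r + 7)/(r^2 - 8*r + 12)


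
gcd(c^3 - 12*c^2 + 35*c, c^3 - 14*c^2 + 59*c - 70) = c^2 - 12*c + 35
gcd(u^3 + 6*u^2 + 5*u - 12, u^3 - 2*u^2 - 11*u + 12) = u^2 + 2*u - 3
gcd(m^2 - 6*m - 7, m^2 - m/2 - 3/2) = m + 1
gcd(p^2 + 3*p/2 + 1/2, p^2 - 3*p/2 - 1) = p + 1/2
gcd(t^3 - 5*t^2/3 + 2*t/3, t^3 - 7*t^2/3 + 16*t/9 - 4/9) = t^2 - 5*t/3 + 2/3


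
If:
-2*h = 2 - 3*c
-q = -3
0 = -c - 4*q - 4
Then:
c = -16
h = -25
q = 3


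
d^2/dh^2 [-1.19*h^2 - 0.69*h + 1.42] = -2.38000000000000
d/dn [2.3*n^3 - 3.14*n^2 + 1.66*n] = 6.9*n^2 - 6.28*n + 1.66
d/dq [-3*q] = -3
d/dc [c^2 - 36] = 2*c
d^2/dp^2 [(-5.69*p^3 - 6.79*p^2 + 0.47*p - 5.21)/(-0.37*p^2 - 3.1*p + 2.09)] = (-8.88178419700125e-16*p^5 + 2.8421709430404e-14*p^4 + 102.457008*p^3 - 185.409324*p^2 + 182.801448*p + 161.422524)/(0.050653*p^6 + 1.27317*p^5 + 9.808737*p^4 + 15.40762*p^3 - 55.406109*p^2 + 40.62333*p - 9.129329)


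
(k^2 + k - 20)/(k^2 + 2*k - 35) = (k^2 + k - 20)/(k^2 + 2*k - 35)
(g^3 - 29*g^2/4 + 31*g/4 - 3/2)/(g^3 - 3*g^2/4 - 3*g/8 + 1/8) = 2*(g - 6)/(2*g + 1)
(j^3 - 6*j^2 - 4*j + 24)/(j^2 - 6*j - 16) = (j^2 - 8*j + 12)/(j - 8)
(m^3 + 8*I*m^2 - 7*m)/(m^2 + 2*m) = (m^2 + 8*I*m - 7)/(m + 2)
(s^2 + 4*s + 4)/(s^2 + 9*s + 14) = (s + 2)/(s + 7)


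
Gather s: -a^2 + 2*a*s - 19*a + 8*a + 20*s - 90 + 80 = -a^2 - 11*a + s*(2*a + 20) - 10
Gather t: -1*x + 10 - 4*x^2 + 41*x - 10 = -4*x^2 + 40*x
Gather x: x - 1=x - 1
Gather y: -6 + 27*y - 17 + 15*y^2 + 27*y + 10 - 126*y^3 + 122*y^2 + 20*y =-126*y^3 + 137*y^2 + 74*y - 13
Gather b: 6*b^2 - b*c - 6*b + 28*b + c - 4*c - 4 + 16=6*b^2 + b*(22 - c) - 3*c + 12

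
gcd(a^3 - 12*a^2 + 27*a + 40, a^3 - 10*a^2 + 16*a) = a - 8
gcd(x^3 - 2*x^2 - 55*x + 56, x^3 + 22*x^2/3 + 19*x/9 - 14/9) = x + 7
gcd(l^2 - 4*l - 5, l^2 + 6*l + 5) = l + 1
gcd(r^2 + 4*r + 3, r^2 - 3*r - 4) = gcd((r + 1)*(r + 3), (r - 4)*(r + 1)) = r + 1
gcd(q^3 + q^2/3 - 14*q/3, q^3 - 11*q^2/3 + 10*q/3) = q^2 - 2*q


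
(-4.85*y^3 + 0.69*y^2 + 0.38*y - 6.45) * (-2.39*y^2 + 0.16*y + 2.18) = 11.5915*y^5 - 2.4251*y^4 - 11.3708*y^3 + 16.9805*y^2 - 0.2036*y - 14.061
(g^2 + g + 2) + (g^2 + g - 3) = 2*g^2 + 2*g - 1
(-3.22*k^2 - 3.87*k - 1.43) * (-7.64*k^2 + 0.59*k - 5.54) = 24.6008*k^4 + 27.667*k^3 + 26.4807*k^2 + 20.5961*k + 7.9222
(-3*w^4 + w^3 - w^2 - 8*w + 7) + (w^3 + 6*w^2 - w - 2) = -3*w^4 + 2*w^3 + 5*w^2 - 9*w + 5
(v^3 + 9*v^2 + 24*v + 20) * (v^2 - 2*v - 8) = v^5 + 7*v^4 - 2*v^3 - 100*v^2 - 232*v - 160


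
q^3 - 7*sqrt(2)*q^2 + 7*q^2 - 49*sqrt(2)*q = q*(q + 7)*(q - 7*sqrt(2))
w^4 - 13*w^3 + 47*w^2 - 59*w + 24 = (w - 8)*(w - 3)*(w - 1)^2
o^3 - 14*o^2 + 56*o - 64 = (o - 8)*(o - 4)*(o - 2)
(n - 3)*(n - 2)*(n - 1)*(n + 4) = n^4 - 2*n^3 - 13*n^2 + 38*n - 24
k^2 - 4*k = k*(k - 4)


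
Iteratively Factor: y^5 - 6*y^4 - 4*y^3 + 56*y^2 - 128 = (y + 2)*(y^4 - 8*y^3 + 12*y^2 + 32*y - 64) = (y - 4)*(y + 2)*(y^3 - 4*y^2 - 4*y + 16) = (y - 4)*(y - 2)*(y + 2)*(y^2 - 2*y - 8) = (y - 4)*(y - 2)*(y + 2)^2*(y - 4)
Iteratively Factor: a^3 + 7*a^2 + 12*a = (a + 3)*(a^2 + 4*a) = (a + 3)*(a + 4)*(a)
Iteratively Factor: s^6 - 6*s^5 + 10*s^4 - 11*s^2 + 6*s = (s - 1)*(s^5 - 5*s^4 + 5*s^3 + 5*s^2 - 6*s) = (s - 1)^2*(s^4 - 4*s^3 + s^2 + 6*s) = s*(s - 1)^2*(s^3 - 4*s^2 + s + 6) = s*(s - 1)^2*(s + 1)*(s^2 - 5*s + 6) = s*(s - 2)*(s - 1)^2*(s + 1)*(s - 3)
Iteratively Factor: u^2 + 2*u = (u + 2)*(u)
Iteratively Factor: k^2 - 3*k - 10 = (k - 5)*(k + 2)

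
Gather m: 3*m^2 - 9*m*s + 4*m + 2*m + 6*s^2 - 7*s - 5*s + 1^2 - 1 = 3*m^2 + m*(6 - 9*s) + 6*s^2 - 12*s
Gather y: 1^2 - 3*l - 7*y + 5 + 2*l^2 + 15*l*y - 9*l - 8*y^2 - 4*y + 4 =2*l^2 - 12*l - 8*y^2 + y*(15*l - 11) + 10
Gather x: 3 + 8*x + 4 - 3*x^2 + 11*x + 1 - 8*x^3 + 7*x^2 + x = -8*x^3 + 4*x^2 + 20*x + 8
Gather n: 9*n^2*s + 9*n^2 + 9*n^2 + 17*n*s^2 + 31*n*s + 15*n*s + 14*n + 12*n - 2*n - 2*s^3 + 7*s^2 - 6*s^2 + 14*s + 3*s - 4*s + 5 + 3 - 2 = n^2*(9*s + 18) + n*(17*s^2 + 46*s + 24) - 2*s^3 + s^2 + 13*s + 6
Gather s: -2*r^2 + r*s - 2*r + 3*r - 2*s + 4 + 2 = -2*r^2 + r + s*(r - 2) + 6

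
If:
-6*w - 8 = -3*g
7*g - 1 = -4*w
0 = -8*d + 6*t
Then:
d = 3*t/4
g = 19/27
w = -53/54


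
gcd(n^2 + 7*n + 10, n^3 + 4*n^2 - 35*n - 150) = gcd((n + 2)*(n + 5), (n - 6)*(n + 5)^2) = n + 5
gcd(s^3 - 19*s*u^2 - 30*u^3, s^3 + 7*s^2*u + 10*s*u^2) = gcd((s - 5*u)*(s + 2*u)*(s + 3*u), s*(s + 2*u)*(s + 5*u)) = s + 2*u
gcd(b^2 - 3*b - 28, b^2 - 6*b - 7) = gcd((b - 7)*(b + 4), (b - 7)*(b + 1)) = b - 7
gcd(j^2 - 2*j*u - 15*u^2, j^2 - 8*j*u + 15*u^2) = -j + 5*u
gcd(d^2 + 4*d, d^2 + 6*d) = d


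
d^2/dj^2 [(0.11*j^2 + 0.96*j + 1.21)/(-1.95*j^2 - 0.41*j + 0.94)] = (-4.44089209850063e-16*j^4 - 7.12491000000001*j^3 - 28.81593*j^2 - 16.36245*j - 5.777022)/(7.414875*j^6 + 4.677075*j^5 - 9.739665*j^4 - 4.440259*j^3 + 4.695018*j^2 + 1.086828*j - 0.830584)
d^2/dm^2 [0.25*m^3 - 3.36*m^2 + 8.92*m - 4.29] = 1.5*m - 6.72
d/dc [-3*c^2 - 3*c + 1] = -6*c - 3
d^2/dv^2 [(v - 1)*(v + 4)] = 2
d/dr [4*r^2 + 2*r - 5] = 8*r + 2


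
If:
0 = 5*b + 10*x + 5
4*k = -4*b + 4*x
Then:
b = -2*x - 1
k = 3*x + 1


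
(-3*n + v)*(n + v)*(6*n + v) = -18*n^3 - 15*n^2*v + 4*n*v^2 + v^3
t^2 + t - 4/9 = (t - 1/3)*(t + 4/3)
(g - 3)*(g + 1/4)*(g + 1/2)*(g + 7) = g^4 + 19*g^3/4 - 143*g^2/8 - 61*g/4 - 21/8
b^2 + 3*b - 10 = (b - 2)*(b + 5)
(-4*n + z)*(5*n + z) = -20*n^2 + n*z + z^2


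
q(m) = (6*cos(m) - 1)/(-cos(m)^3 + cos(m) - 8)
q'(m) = (-3*sin(m)*cos(m)^2 + sin(m))*(6*cos(m) - 1)/(-cos(m)^3 + cos(m) - 8)^2 - 6*sin(m)/(-cos(m)^3 + cos(m) - 8) = (-3*sin(m)^2 - 9*cos(m) - 3*cos(3*m) + 50)*sin(m)/(sin(m)^2*cos(m) - 8)^2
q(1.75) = 0.25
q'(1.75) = 0.69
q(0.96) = -0.32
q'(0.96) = 0.65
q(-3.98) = 0.60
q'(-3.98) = 0.55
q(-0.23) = -0.61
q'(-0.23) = -0.14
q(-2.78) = 0.81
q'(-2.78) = -0.32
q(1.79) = 0.28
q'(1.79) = 0.68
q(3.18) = 0.87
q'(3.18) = -0.04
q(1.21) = -0.15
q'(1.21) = 0.74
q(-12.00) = -0.52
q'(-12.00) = 0.37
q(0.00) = -0.62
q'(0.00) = 0.00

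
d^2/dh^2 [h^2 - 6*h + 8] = 2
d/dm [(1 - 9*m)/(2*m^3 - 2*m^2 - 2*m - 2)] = (9*m^3 - 6*m^2 + m + 5)/(m^6 - 2*m^5 - m^4 + 3*m^2 + 2*m + 1)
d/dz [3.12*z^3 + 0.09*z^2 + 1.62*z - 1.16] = 9.36*z^2 + 0.18*z + 1.62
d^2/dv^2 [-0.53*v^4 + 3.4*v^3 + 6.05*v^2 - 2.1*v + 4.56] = -6.36*v^2 + 20.4*v + 12.1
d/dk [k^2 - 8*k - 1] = 2*k - 8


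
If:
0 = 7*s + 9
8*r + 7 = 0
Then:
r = -7/8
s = -9/7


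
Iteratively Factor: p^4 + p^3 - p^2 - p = (p)*(p^3 + p^2 - p - 1) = p*(p + 1)*(p^2 - 1) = p*(p - 1)*(p + 1)*(p + 1)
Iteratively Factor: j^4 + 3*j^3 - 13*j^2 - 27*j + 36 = (j + 4)*(j^3 - j^2 - 9*j + 9) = (j + 3)*(j + 4)*(j^2 - 4*j + 3) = (j - 1)*(j + 3)*(j + 4)*(j - 3)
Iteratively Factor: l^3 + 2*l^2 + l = (l + 1)*(l^2 + l) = l*(l + 1)*(l + 1)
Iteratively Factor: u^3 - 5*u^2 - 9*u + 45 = (u - 5)*(u^2 - 9) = (u - 5)*(u + 3)*(u - 3)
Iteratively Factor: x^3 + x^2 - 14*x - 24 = (x + 3)*(x^2 - 2*x - 8) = (x - 4)*(x + 3)*(x + 2)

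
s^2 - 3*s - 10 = (s - 5)*(s + 2)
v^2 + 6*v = v*(v + 6)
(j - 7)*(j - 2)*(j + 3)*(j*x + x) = j^4*x - 5*j^3*x - 19*j^2*x + 29*j*x + 42*x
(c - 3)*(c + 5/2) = c^2 - c/2 - 15/2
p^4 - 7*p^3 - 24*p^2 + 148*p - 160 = (p - 8)*(p - 2)^2*(p + 5)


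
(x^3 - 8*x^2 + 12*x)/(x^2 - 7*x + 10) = x*(x - 6)/(x - 5)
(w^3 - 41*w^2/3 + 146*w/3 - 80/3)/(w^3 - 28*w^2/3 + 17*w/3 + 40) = (3*w^2 - 17*w + 10)/(3*w^2 - 4*w - 15)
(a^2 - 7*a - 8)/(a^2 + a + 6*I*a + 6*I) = (a - 8)/(a + 6*I)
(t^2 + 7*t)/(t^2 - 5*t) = (t + 7)/(t - 5)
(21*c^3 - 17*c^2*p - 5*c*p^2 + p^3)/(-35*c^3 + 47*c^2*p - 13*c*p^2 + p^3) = (3*c + p)/(-5*c + p)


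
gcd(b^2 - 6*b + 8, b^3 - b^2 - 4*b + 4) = b - 2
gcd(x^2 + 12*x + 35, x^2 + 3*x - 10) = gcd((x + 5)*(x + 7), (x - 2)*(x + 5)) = x + 5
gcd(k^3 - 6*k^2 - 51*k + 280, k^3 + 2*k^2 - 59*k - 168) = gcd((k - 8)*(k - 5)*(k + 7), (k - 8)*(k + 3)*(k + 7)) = k^2 - k - 56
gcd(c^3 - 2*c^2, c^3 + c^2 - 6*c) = c^2 - 2*c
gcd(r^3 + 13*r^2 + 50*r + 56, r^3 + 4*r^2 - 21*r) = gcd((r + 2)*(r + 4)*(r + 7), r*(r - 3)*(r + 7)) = r + 7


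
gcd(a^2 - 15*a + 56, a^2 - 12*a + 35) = a - 7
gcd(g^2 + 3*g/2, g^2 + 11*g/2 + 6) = g + 3/2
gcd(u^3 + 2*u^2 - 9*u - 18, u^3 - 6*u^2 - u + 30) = u^2 - u - 6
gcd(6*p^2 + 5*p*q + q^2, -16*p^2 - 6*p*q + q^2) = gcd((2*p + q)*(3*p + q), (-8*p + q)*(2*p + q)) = 2*p + q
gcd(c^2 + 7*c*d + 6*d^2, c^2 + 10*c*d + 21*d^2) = 1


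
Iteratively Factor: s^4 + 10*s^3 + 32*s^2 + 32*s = (s)*(s^3 + 10*s^2 + 32*s + 32) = s*(s + 2)*(s^2 + 8*s + 16) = s*(s + 2)*(s + 4)*(s + 4)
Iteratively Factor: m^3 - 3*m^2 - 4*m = (m - 4)*(m^2 + m) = m*(m - 4)*(m + 1)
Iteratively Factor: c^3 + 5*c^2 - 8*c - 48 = (c + 4)*(c^2 + c - 12) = (c - 3)*(c + 4)*(c + 4)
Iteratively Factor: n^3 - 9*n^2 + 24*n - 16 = (n - 4)*(n^2 - 5*n + 4) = (n - 4)*(n - 1)*(n - 4)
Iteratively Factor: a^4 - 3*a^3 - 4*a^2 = (a)*(a^3 - 3*a^2 - 4*a) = a*(a + 1)*(a^2 - 4*a) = a*(a - 4)*(a + 1)*(a)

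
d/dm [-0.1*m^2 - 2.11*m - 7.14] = -0.2*m - 2.11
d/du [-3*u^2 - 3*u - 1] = -6*u - 3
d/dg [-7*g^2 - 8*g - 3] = -14*g - 8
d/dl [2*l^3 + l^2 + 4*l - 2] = 6*l^2 + 2*l + 4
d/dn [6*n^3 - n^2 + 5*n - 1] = 18*n^2 - 2*n + 5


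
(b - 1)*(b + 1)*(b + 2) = b^3 + 2*b^2 - b - 2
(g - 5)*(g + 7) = g^2 + 2*g - 35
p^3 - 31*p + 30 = (p - 5)*(p - 1)*(p + 6)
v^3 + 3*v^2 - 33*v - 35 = (v - 5)*(v + 1)*(v + 7)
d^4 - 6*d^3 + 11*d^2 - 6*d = d*(d - 3)*(d - 2)*(d - 1)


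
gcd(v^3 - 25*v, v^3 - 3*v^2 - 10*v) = v^2 - 5*v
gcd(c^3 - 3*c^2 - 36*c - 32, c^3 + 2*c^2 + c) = c + 1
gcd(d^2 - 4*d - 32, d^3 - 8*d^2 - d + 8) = d - 8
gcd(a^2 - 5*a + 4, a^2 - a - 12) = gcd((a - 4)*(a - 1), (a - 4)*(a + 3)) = a - 4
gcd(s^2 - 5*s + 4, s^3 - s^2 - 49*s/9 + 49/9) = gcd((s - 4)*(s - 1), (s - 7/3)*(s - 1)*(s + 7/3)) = s - 1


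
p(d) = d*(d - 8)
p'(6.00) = 4.00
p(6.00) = -12.00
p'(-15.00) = -38.00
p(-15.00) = 345.00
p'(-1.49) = -10.98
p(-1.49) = 14.14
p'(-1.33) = -10.66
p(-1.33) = 12.41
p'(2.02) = -3.96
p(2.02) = -12.08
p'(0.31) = -7.38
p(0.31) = -2.38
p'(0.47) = -7.06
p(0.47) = -3.54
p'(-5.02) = -18.04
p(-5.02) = 65.36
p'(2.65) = -2.70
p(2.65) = -14.18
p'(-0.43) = -8.86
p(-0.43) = 3.62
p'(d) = 2*d - 8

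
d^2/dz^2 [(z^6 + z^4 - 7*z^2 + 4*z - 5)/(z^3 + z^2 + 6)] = 2*(3*z^10 + 8*z^9 + 6*z^8 + 54*z^7 + 96*z^6 - 6*z^5 + 540*z^4 + 258*z^3 + 183*z^2 + 18*z - 222)/(z^9 + 3*z^8 + 3*z^7 + 19*z^6 + 36*z^5 + 18*z^4 + 108*z^3 + 108*z^2 + 216)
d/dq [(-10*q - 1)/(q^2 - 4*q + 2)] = 2*(5*q^2 + q - 12)/(q^4 - 8*q^3 + 20*q^2 - 16*q + 4)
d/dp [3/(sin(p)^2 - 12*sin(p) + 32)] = 6*(6 - sin(p))*cos(p)/(sin(p)^2 - 12*sin(p) + 32)^2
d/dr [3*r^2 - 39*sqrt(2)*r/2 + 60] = 6*r - 39*sqrt(2)/2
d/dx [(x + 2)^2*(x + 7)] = (x + 2)*(3*x + 16)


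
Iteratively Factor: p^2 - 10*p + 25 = (p - 5)*(p - 5)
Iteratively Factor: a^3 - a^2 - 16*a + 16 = (a - 1)*(a^2 - 16) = (a - 4)*(a - 1)*(a + 4)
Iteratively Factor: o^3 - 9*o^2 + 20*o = (o - 5)*(o^2 - 4*o) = (o - 5)*(o - 4)*(o)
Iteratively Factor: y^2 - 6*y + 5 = (y - 5)*(y - 1)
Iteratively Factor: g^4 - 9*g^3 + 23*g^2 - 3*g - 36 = (g - 4)*(g^3 - 5*g^2 + 3*g + 9) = (g - 4)*(g - 3)*(g^2 - 2*g - 3) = (g - 4)*(g - 3)*(g + 1)*(g - 3)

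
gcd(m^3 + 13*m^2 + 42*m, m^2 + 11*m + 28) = m + 7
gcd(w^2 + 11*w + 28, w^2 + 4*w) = w + 4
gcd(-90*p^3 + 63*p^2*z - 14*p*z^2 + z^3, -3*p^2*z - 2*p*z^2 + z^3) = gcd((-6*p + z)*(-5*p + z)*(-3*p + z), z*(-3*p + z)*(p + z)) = -3*p + z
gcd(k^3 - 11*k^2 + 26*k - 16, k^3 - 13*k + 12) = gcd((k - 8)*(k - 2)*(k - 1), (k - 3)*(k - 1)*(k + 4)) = k - 1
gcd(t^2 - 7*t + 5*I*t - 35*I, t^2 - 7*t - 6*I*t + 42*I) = t - 7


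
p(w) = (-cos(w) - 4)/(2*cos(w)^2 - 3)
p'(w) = 4*(-cos(w) - 4)*sin(w)*cos(w)/(2*cos(w)^2 - 3)^2 + sin(w)/(2*cos(w)^2 - 3) = (2*sin(w)^2 - 16*cos(w) - 5)*sin(w)/(cos(2*w) - 2)^2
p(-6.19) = 4.91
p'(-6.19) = -1.88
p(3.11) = 2.99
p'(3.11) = 0.35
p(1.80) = 1.30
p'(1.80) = 0.06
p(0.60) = 2.95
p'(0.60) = -3.70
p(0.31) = 4.18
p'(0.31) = -4.35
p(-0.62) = 2.87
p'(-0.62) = 3.59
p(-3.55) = 2.34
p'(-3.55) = 2.29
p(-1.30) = 1.49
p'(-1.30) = 0.88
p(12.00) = 3.07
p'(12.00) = 3.87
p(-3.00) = 2.89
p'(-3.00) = -1.42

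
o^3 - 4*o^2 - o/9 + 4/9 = (o - 4)*(o - 1/3)*(o + 1/3)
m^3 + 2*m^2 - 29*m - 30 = (m - 5)*(m + 1)*(m + 6)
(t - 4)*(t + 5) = t^2 + t - 20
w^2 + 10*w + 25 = (w + 5)^2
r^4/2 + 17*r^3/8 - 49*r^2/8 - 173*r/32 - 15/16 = (r/2 + 1/4)*(r - 5/2)*(r + 1/4)*(r + 6)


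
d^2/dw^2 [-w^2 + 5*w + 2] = -2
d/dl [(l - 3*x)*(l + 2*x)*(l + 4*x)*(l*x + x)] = x*(4*l^3 + 9*l^2*x + 3*l^2 - 20*l*x^2 + 6*l*x - 24*x^3 - 10*x^2)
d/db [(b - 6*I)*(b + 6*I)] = 2*b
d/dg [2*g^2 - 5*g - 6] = 4*g - 5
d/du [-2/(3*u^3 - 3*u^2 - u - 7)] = 2*(9*u^2 - 6*u - 1)/(-3*u^3 + 3*u^2 + u + 7)^2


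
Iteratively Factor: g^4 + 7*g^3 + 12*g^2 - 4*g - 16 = (g - 1)*(g^3 + 8*g^2 + 20*g + 16) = (g - 1)*(g + 2)*(g^2 + 6*g + 8) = (g - 1)*(g + 2)*(g + 4)*(g + 2)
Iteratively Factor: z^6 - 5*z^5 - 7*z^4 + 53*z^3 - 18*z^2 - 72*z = (z + 3)*(z^5 - 8*z^4 + 17*z^3 + 2*z^2 - 24*z) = z*(z + 3)*(z^4 - 8*z^3 + 17*z^2 + 2*z - 24) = z*(z - 2)*(z + 3)*(z^3 - 6*z^2 + 5*z + 12) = z*(z - 2)*(z + 1)*(z + 3)*(z^2 - 7*z + 12) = z*(z - 3)*(z - 2)*(z + 1)*(z + 3)*(z - 4)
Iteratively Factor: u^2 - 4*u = (u - 4)*(u)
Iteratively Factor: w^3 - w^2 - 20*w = (w)*(w^2 - w - 20) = w*(w - 5)*(w + 4)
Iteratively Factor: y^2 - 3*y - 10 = (y + 2)*(y - 5)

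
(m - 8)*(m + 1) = m^2 - 7*m - 8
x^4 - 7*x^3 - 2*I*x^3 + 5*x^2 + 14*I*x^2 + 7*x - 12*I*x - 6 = (x - 6)*(x - 1)*(x - I)^2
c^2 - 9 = (c - 3)*(c + 3)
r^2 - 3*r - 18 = (r - 6)*(r + 3)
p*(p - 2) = p^2 - 2*p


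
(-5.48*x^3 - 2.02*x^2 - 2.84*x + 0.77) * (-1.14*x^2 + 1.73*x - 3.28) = 6.2472*x^5 - 7.1776*x^4 + 17.7174*x^3 + 0.8346*x^2 + 10.6473*x - 2.5256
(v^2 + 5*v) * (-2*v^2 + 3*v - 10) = -2*v^4 - 7*v^3 + 5*v^2 - 50*v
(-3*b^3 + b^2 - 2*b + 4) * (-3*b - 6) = 9*b^4 + 15*b^3 - 24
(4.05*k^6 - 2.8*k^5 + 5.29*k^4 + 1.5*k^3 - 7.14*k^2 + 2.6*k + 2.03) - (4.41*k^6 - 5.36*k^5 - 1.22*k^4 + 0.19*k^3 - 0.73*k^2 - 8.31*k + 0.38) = -0.36*k^6 + 2.56*k^5 + 6.51*k^4 + 1.31*k^3 - 6.41*k^2 + 10.91*k + 1.65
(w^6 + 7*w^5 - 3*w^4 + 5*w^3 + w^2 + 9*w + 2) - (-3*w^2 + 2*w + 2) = w^6 + 7*w^5 - 3*w^4 + 5*w^3 + 4*w^2 + 7*w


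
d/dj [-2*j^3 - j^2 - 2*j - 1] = -6*j^2 - 2*j - 2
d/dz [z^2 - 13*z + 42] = 2*z - 13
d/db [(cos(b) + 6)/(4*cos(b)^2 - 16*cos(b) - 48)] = (cos(b)^2 + 12*cos(b) - 12)*sin(b)/(4*(sin(b)^2 + 4*cos(b) + 11)^2)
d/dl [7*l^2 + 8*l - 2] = 14*l + 8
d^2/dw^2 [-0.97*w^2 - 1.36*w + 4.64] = -1.94000000000000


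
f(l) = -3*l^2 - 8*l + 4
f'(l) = -6*l - 8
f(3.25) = -53.69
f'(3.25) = -27.50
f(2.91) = -44.68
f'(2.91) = -25.46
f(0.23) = 2.00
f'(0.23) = -9.38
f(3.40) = -57.88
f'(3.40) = -28.40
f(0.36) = 0.73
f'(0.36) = -10.16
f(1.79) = -19.93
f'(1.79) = -18.74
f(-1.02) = 9.04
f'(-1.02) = -1.88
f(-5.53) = -43.50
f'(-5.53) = 25.18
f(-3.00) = 1.00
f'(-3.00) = 10.00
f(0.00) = 4.00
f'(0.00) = -8.00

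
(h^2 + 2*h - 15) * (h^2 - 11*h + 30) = h^4 - 9*h^3 - 7*h^2 + 225*h - 450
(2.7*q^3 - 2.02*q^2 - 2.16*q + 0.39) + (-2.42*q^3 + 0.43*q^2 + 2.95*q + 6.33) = 0.28*q^3 - 1.59*q^2 + 0.79*q + 6.72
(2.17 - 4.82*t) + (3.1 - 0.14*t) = 5.27 - 4.96*t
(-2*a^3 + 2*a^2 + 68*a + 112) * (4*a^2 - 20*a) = -8*a^5 + 48*a^4 + 232*a^3 - 912*a^2 - 2240*a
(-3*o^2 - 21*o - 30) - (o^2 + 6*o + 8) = -4*o^2 - 27*o - 38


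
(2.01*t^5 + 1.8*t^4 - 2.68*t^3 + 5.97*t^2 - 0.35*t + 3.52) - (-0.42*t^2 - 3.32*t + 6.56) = 2.01*t^5 + 1.8*t^4 - 2.68*t^3 + 6.39*t^2 + 2.97*t - 3.04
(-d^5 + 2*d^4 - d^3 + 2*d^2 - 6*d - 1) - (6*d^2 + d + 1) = -d^5 + 2*d^4 - d^3 - 4*d^2 - 7*d - 2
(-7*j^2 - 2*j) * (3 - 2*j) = 14*j^3 - 17*j^2 - 6*j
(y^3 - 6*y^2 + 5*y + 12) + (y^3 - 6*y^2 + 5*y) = 2*y^3 - 12*y^2 + 10*y + 12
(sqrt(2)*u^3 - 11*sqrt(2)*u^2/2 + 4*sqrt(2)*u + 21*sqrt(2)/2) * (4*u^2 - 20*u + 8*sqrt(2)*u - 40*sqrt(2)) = 4*sqrt(2)*u^5 - 42*sqrt(2)*u^4 + 16*u^4 - 168*u^3 + 126*sqrt(2)*u^3 - 38*sqrt(2)*u^2 + 504*u^2 - 210*sqrt(2)*u - 152*u - 840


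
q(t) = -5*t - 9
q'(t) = -5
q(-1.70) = -0.50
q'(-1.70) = -5.00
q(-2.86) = 5.30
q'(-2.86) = -5.00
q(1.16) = -14.80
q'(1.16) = -5.00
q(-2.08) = 1.40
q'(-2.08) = -5.00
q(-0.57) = -6.15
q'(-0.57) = -5.00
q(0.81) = -13.05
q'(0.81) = -5.00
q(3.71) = -27.55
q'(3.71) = -5.00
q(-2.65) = 4.25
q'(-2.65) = -5.00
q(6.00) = -39.00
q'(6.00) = -5.00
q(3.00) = -24.00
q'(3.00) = -5.00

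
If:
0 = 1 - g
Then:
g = 1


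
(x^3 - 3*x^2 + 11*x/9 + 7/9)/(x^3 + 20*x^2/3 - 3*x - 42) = (3*x^2 - 2*x - 1)/(3*(x^2 + 9*x + 18))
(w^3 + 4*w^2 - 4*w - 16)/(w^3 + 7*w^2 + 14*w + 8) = (w - 2)/(w + 1)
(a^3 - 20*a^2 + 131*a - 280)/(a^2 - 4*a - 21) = (a^2 - 13*a + 40)/(a + 3)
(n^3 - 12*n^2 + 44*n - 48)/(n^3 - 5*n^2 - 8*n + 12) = (n^2 - 6*n + 8)/(n^2 + n - 2)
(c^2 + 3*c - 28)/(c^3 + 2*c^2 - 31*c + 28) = 1/(c - 1)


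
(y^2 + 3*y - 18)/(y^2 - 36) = (y - 3)/(y - 6)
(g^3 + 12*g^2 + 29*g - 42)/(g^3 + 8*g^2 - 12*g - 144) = (g^2 + 6*g - 7)/(g^2 + 2*g - 24)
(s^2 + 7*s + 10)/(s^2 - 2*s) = (s^2 + 7*s + 10)/(s*(s - 2))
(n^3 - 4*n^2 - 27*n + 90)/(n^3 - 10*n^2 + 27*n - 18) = (n + 5)/(n - 1)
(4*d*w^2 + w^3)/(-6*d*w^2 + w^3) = (4*d + w)/(-6*d + w)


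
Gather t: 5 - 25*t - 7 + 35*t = 10*t - 2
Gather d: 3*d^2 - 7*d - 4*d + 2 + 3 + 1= 3*d^2 - 11*d + 6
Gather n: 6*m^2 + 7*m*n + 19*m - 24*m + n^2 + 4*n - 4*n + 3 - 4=6*m^2 + 7*m*n - 5*m + n^2 - 1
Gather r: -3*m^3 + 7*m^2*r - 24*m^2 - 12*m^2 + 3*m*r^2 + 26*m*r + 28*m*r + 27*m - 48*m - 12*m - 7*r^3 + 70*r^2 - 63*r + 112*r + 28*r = -3*m^3 - 36*m^2 - 33*m - 7*r^3 + r^2*(3*m + 70) + r*(7*m^2 + 54*m + 77)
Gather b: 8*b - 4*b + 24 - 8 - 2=4*b + 14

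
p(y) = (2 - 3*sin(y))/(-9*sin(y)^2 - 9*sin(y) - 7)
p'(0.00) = 0.80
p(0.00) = -0.29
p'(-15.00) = -0.13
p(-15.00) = -0.80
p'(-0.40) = 0.81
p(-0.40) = -0.65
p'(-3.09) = -0.86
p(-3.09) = -0.33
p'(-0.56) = 0.46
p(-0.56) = -0.76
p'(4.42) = 0.13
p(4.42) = -0.73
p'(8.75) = -0.15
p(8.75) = -0.01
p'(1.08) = 0.05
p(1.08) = 0.03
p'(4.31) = 0.17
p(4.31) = -0.75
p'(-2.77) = -0.86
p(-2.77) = -0.63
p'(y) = (2 - 3*sin(y))*(18*sin(y)*cos(y) + 9*cos(y))/(-9*sin(y)^2 - 9*sin(y) - 7)^2 - 3*cos(y)/(-9*sin(y)^2 - 9*sin(y) - 7) = 3*(-9*sin(y)^2 + 12*sin(y) + 13)*cos(y)/(9*sin(y)^2 + 9*sin(y) + 7)^2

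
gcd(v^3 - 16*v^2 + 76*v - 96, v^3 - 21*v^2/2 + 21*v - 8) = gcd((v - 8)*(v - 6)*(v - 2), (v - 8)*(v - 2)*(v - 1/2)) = v^2 - 10*v + 16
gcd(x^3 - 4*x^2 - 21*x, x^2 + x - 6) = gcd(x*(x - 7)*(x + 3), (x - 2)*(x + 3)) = x + 3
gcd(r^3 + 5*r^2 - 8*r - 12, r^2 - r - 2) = r^2 - r - 2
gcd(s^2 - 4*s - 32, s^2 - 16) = s + 4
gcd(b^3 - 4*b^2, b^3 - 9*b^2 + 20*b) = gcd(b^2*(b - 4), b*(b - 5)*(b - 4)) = b^2 - 4*b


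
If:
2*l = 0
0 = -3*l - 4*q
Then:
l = 0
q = 0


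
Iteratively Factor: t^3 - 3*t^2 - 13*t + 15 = (t - 5)*(t^2 + 2*t - 3) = (t - 5)*(t - 1)*(t + 3)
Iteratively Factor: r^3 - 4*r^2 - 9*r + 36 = (r - 4)*(r^2 - 9) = (r - 4)*(r - 3)*(r + 3)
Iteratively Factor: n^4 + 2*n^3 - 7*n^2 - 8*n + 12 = (n + 2)*(n^3 - 7*n + 6) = (n - 1)*(n + 2)*(n^2 + n - 6) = (n - 2)*(n - 1)*(n + 2)*(n + 3)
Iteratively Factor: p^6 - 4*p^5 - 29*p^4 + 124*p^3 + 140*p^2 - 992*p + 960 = (p - 2)*(p^5 - 2*p^4 - 33*p^3 + 58*p^2 + 256*p - 480) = (p - 2)*(p + 4)*(p^4 - 6*p^3 - 9*p^2 + 94*p - 120) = (p - 3)*(p - 2)*(p + 4)*(p^3 - 3*p^2 - 18*p + 40) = (p - 5)*(p - 3)*(p - 2)*(p + 4)*(p^2 + 2*p - 8) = (p - 5)*(p - 3)*(p - 2)^2*(p + 4)*(p + 4)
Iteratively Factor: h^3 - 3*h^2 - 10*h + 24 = (h - 4)*(h^2 + h - 6) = (h - 4)*(h - 2)*(h + 3)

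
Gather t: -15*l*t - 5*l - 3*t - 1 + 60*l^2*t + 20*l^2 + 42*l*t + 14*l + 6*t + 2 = 20*l^2 + 9*l + t*(60*l^2 + 27*l + 3) + 1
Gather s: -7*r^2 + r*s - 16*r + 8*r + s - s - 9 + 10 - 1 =-7*r^2 + r*s - 8*r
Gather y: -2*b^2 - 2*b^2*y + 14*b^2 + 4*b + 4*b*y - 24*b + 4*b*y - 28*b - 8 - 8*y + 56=12*b^2 - 48*b + y*(-2*b^2 + 8*b - 8) + 48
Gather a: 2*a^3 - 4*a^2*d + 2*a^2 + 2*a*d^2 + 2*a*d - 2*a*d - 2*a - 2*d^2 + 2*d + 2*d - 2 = 2*a^3 + a^2*(2 - 4*d) + a*(2*d^2 - 2) - 2*d^2 + 4*d - 2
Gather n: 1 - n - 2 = -n - 1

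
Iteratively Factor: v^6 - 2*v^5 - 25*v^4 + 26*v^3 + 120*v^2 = (v)*(v^5 - 2*v^4 - 25*v^3 + 26*v^2 + 120*v) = v*(v + 2)*(v^4 - 4*v^3 - 17*v^2 + 60*v) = v*(v - 5)*(v + 2)*(v^3 + v^2 - 12*v) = v*(v - 5)*(v + 2)*(v + 4)*(v^2 - 3*v) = v^2*(v - 5)*(v + 2)*(v + 4)*(v - 3)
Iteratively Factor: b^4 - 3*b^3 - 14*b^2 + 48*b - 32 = (b - 4)*(b^3 + b^2 - 10*b + 8) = (b - 4)*(b - 2)*(b^2 + 3*b - 4) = (b - 4)*(b - 2)*(b - 1)*(b + 4)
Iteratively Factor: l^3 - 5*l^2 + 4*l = (l - 4)*(l^2 - l) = l*(l - 4)*(l - 1)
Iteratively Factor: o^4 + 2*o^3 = (o)*(o^3 + 2*o^2) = o^2*(o^2 + 2*o) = o^3*(o + 2)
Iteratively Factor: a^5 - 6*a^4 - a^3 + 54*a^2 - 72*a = (a - 3)*(a^4 - 3*a^3 - 10*a^2 + 24*a) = (a - 3)*(a + 3)*(a^3 - 6*a^2 + 8*a) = a*(a - 3)*(a + 3)*(a^2 - 6*a + 8) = a*(a - 3)*(a - 2)*(a + 3)*(a - 4)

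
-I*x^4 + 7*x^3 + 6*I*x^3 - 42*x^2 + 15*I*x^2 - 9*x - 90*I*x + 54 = (x - 6)*(x + 3*I)^2*(-I*x + 1)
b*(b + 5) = b^2 + 5*b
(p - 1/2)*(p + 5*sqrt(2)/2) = p^2 - p/2 + 5*sqrt(2)*p/2 - 5*sqrt(2)/4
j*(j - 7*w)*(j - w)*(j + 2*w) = j^4 - 6*j^3*w - 9*j^2*w^2 + 14*j*w^3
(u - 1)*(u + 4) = u^2 + 3*u - 4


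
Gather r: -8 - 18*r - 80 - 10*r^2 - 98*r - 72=-10*r^2 - 116*r - 160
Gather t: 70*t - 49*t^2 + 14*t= -49*t^2 + 84*t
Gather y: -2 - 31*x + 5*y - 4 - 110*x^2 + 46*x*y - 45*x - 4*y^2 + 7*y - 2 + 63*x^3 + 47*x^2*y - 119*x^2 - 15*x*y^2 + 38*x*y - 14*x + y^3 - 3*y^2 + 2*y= 63*x^3 - 229*x^2 - 90*x + y^3 + y^2*(-15*x - 7) + y*(47*x^2 + 84*x + 14) - 8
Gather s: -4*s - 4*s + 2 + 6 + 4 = 12 - 8*s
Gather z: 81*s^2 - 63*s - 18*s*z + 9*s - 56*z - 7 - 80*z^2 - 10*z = 81*s^2 - 54*s - 80*z^2 + z*(-18*s - 66) - 7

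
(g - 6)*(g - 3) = g^2 - 9*g + 18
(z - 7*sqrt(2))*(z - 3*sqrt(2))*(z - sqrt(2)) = z^3 - 11*sqrt(2)*z^2 + 62*z - 42*sqrt(2)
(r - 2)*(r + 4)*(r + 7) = r^3 + 9*r^2 + 6*r - 56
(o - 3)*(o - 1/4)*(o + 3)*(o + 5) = o^4 + 19*o^3/4 - 41*o^2/4 - 171*o/4 + 45/4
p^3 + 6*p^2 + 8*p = p*(p + 2)*(p + 4)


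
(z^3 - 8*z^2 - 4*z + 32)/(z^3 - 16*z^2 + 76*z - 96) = (z + 2)/(z - 6)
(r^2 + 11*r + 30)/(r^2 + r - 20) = (r + 6)/(r - 4)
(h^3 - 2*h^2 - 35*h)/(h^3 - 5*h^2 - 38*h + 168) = h*(h + 5)/(h^2 + 2*h - 24)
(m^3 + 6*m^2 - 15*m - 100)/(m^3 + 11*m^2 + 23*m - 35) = (m^2 + m - 20)/(m^2 + 6*m - 7)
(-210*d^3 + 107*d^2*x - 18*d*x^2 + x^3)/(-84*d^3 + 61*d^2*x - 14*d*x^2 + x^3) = (30*d^2 - 11*d*x + x^2)/(12*d^2 - 7*d*x + x^2)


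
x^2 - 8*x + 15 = (x - 5)*(x - 3)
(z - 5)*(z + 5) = z^2 - 25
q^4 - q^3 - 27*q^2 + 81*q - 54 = (q - 3)^2*(q - 1)*(q + 6)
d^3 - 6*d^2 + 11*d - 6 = (d - 3)*(d - 2)*(d - 1)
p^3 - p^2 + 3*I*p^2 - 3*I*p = p*(p - 1)*(p + 3*I)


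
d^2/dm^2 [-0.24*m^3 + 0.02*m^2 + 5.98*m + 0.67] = 0.04 - 1.44*m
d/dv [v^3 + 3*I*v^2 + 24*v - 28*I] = 3*v^2 + 6*I*v + 24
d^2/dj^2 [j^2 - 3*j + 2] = 2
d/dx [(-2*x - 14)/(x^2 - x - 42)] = 2*(-x^2 + x + (x + 7)*(2*x - 1) + 42)/(-x^2 + x + 42)^2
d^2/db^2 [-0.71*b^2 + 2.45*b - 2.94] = -1.42000000000000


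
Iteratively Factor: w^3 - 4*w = (w + 2)*(w^2 - 2*w) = w*(w + 2)*(w - 2)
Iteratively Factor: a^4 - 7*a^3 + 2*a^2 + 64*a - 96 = (a - 2)*(a^3 - 5*a^2 - 8*a + 48) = (a - 4)*(a - 2)*(a^2 - a - 12) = (a - 4)^2*(a - 2)*(a + 3)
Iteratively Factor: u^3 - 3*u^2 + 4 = (u - 2)*(u^2 - u - 2) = (u - 2)*(u + 1)*(u - 2)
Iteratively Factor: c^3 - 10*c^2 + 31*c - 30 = (c - 2)*(c^2 - 8*c + 15) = (c - 3)*(c - 2)*(c - 5)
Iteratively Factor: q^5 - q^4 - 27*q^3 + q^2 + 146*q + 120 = (q + 2)*(q^4 - 3*q^3 - 21*q^2 + 43*q + 60) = (q - 5)*(q + 2)*(q^3 + 2*q^2 - 11*q - 12) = (q - 5)*(q + 2)*(q + 4)*(q^2 - 2*q - 3) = (q - 5)*(q + 1)*(q + 2)*(q + 4)*(q - 3)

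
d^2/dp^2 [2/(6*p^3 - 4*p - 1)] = 8*(-9*p*(-6*p^3 + 4*p + 1) - 2*(9*p^2 - 2)^2)/(-6*p^3 + 4*p + 1)^3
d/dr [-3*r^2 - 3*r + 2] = -6*r - 3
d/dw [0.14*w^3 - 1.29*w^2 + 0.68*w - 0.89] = 0.42*w^2 - 2.58*w + 0.68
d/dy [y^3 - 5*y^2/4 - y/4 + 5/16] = 3*y^2 - 5*y/2 - 1/4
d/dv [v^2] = 2*v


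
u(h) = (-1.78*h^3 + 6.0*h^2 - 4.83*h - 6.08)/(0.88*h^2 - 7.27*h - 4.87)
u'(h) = (7.27 - 1.76*h)*(-1.78*h^3 + 6.0*h^2 - 4.83*h - 6.08)/(0.88*h^2 - 7.27*h - 4.87)^2 + (-5.34*h^2 + 12.0*h - 4.83)/(0.88*h^2 - 7.27*h - 4.87) = (-1.5664*h^4 + 25.8812*h^3 - 13.3638*h^2 - 47.7392*h - 20.6795)/(0.7744*h^4 - 12.7952*h^3 + 44.2817*h^2 + 70.8098*h + 23.7169)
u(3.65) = 1.54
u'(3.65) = 1.57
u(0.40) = 0.94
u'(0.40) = -0.69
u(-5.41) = 7.93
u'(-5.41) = -1.54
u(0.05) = 1.21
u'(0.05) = -0.84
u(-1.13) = 2.15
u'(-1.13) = -1.19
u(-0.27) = 1.51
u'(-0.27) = -1.15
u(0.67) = 0.77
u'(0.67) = -0.59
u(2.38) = 0.44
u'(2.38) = 0.30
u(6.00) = 12.11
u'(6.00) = 9.81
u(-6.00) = 8.85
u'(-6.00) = -1.58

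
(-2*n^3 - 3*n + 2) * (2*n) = -4*n^4 - 6*n^2 + 4*n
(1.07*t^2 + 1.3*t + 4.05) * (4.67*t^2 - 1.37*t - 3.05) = 4.9969*t^4 + 4.6051*t^3 + 13.869*t^2 - 9.5135*t - 12.3525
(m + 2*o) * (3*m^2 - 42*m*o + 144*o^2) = 3*m^3 - 36*m^2*o + 60*m*o^2 + 288*o^3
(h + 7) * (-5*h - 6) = -5*h^2 - 41*h - 42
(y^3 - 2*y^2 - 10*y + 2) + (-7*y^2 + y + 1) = y^3 - 9*y^2 - 9*y + 3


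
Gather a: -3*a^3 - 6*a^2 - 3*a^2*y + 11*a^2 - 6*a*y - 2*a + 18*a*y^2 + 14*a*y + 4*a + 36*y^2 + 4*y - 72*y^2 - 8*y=-3*a^3 + a^2*(5 - 3*y) + a*(18*y^2 + 8*y + 2) - 36*y^2 - 4*y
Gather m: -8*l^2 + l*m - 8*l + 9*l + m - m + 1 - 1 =-8*l^2 + l*m + l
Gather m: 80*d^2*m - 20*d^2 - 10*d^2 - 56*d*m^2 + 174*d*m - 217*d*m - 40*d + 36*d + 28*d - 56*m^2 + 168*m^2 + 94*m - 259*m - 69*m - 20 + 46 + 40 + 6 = -30*d^2 + 24*d + m^2*(112 - 56*d) + m*(80*d^2 - 43*d - 234) + 72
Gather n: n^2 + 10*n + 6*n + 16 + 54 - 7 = n^2 + 16*n + 63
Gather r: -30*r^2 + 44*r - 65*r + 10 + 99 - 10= -30*r^2 - 21*r + 99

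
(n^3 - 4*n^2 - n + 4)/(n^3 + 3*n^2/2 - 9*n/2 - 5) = 2*(n^2 - 5*n + 4)/(2*n^2 + n - 10)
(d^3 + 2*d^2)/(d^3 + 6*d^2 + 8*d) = d/(d + 4)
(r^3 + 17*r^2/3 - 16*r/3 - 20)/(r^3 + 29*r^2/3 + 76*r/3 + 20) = (r - 2)/(r + 2)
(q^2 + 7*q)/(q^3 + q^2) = (q + 7)/(q*(q + 1))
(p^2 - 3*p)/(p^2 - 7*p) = (p - 3)/(p - 7)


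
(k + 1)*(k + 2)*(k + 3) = k^3 + 6*k^2 + 11*k + 6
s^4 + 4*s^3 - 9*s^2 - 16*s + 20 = (s - 2)*(s - 1)*(s + 2)*(s + 5)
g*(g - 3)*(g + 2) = g^3 - g^2 - 6*g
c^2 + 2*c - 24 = (c - 4)*(c + 6)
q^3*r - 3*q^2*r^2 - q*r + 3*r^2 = (q - 1)*(q - 3*r)*(q*r + r)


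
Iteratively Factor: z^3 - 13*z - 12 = (z - 4)*(z^2 + 4*z + 3) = (z - 4)*(z + 1)*(z + 3)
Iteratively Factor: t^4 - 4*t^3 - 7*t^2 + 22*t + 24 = (t + 1)*(t^3 - 5*t^2 - 2*t + 24) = (t + 1)*(t + 2)*(t^2 - 7*t + 12) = (t - 3)*(t + 1)*(t + 2)*(t - 4)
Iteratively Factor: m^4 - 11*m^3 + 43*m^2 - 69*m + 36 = (m - 4)*(m^3 - 7*m^2 + 15*m - 9) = (m - 4)*(m - 3)*(m^2 - 4*m + 3) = (m - 4)*(m - 3)^2*(m - 1)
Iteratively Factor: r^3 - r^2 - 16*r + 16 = (r + 4)*(r^2 - 5*r + 4) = (r - 1)*(r + 4)*(r - 4)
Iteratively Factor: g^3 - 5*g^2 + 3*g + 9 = (g - 3)*(g^2 - 2*g - 3) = (g - 3)^2*(g + 1)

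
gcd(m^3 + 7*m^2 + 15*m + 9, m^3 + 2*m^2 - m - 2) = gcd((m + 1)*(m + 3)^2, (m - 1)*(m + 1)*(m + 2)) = m + 1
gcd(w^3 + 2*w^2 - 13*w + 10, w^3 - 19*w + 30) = w^2 + 3*w - 10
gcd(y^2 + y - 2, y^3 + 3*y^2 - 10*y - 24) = y + 2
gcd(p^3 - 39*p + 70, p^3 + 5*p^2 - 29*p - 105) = p^2 + 2*p - 35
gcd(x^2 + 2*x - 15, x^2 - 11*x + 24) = x - 3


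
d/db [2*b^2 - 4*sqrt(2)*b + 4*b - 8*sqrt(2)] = 4*b - 4*sqrt(2) + 4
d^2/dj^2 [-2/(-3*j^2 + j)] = 4*(-3*j*(3*j - 1) + (6*j - 1)^2)/(j^3*(3*j - 1)^3)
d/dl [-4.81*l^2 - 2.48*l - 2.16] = -9.62*l - 2.48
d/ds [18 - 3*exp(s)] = -3*exp(s)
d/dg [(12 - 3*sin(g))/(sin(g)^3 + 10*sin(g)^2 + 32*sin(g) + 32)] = 6*(sin(g)^2 - 5*sin(g) - 20)*cos(g)/((sin(g) + 2)^2*(sin(g) + 4)^3)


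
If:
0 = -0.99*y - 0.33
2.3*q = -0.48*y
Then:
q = 0.07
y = -0.33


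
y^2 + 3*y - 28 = (y - 4)*(y + 7)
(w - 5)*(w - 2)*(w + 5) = w^3 - 2*w^2 - 25*w + 50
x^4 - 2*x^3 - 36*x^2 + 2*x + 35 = (x - 7)*(x - 1)*(x + 1)*(x + 5)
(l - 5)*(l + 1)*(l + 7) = l^3 + 3*l^2 - 33*l - 35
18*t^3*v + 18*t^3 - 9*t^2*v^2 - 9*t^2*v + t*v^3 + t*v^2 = (-6*t + v)*(-3*t + v)*(t*v + t)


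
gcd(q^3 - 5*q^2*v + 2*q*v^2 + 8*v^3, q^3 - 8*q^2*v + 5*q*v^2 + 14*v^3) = q^2 - q*v - 2*v^2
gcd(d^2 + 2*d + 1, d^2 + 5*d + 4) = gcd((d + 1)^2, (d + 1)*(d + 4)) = d + 1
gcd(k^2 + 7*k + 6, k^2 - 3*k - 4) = k + 1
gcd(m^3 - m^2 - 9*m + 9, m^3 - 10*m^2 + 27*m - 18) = m^2 - 4*m + 3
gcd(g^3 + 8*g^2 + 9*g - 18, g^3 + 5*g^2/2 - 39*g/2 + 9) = g + 6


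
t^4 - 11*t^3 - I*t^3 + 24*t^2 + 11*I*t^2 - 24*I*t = t*(t - 8)*(t - 3)*(t - I)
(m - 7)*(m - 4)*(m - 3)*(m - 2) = m^4 - 16*m^3 + 89*m^2 - 206*m + 168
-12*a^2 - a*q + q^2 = (-4*a + q)*(3*a + q)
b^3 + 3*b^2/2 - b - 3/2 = (b - 1)*(b + 1)*(b + 3/2)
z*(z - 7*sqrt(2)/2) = z^2 - 7*sqrt(2)*z/2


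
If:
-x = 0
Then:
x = 0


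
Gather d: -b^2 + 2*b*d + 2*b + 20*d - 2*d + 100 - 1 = -b^2 + 2*b + d*(2*b + 18) + 99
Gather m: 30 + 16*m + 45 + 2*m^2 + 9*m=2*m^2 + 25*m + 75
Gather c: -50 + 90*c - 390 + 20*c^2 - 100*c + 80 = 20*c^2 - 10*c - 360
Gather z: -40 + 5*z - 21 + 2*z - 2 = 7*z - 63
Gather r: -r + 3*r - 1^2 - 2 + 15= 2*r + 12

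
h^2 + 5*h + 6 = (h + 2)*(h + 3)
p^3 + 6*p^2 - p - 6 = (p - 1)*(p + 1)*(p + 6)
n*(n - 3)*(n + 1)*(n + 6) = n^4 + 4*n^3 - 15*n^2 - 18*n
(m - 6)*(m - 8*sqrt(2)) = m^2 - 8*sqrt(2)*m - 6*m + 48*sqrt(2)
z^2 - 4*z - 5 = (z - 5)*(z + 1)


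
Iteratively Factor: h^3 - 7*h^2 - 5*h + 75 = (h - 5)*(h^2 - 2*h - 15) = (h - 5)*(h + 3)*(h - 5)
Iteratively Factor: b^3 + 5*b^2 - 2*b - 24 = (b + 3)*(b^2 + 2*b - 8) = (b + 3)*(b + 4)*(b - 2)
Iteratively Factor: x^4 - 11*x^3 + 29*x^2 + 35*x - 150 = (x - 5)*(x^3 - 6*x^2 - x + 30) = (x - 5)*(x + 2)*(x^2 - 8*x + 15) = (x - 5)*(x - 3)*(x + 2)*(x - 5)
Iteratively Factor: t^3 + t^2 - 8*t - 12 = (t + 2)*(t^2 - t - 6) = (t - 3)*(t + 2)*(t + 2)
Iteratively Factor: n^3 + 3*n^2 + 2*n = (n + 2)*(n^2 + n) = (n + 1)*(n + 2)*(n)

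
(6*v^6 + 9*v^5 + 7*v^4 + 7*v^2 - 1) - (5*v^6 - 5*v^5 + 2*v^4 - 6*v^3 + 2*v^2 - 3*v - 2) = v^6 + 14*v^5 + 5*v^4 + 6*v^3 + 5*v^2 + 3*v + 1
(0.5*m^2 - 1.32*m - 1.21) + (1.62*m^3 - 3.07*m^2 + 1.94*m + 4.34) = 1.62*m^3 - 2.57*m^2 + 0.62*m + 3.13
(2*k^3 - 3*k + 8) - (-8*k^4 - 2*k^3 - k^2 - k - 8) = 8*k^4 + 4*k^3 + k^2 - 2*k + 16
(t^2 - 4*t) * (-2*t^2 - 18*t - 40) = -2*t^4 - 10*t^3 + 32*t^2 + 160*t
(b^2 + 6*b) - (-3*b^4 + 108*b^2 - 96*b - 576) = 3*b^4 - 107*b^2 + 102*b + 576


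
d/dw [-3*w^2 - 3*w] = -6*w - 3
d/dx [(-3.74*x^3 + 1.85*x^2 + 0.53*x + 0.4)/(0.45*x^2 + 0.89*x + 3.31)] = (-1.683*x^4 - 6.6572*x^3 - 35.7302*x^2 + 11.887*x + 1.3983)/(0.2025*x^4 + 0.801*x^3 + 3.7711*x^2 + 5.8918*x + 10.9561)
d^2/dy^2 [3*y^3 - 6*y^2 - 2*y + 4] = 18*y - 12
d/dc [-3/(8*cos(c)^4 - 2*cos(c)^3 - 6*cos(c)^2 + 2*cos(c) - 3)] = 6*(-16*cos(c)^3 + 3*cos(c)^2 + 6*cos(c) - 1)*sin(c)/(-8*sin(c)^4 - 2*sin(c)^2*cos(c) + 10*sin(c)^2 + 1)^2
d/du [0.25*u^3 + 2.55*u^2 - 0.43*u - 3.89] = 0.75*u^2 + 5.1*u - 0.43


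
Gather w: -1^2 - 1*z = -z - 1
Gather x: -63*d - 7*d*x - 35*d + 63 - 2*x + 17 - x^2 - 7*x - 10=-98*d - x^2 + x*(-7*d - 9) + 70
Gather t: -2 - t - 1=-t - 3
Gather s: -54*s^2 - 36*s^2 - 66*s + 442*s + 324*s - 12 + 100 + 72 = -90*s^2 + 700*s + 160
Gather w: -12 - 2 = -14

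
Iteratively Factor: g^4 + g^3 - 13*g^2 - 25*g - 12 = (g + 3)*(g^3 - 2*g^2 - 7*g - 4) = (g + 1)*(g + 3)*(g^2 - 3*g - 4) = (g - 4)*(g + 1)*(g + 3)*(g + 1)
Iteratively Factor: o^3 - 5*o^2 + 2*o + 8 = (o - 4)*(o^2 - o - 2) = (o - 4)*(o + 1)*(o - 2)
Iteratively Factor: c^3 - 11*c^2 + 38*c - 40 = (c - 5)*(c^2 - 6*c + 8) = (c - 5)*(c - 2)*(c - 4)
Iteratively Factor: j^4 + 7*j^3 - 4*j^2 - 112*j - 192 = (j + 4)*(j^3 + 3*j^2 - 16*j - 48) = (j - 4)*(j + 4)*(j^2 + 7*j + 12) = (j - 4)*(j + 3)*(j + 4)*(j + 4)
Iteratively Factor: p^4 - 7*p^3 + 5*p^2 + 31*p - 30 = (p - 3)*(p^3 - 4*p^2 - 7*p + 10) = (p - 3)*(p + 2)*(p^2 - 6*p + 5) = (p - 3)*(p - 1)*(p + 2)*(p - 5)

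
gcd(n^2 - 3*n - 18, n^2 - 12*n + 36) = n - 6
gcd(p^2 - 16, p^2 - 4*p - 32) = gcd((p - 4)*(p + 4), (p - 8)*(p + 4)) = p + 4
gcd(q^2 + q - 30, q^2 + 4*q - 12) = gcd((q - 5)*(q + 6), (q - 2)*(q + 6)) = q + 6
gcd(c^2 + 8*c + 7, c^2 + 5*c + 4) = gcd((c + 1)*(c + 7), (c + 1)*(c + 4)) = c + 1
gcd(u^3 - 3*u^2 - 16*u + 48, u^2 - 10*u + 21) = u - 3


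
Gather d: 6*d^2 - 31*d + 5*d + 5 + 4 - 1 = 6*d^2 - 26*d + 8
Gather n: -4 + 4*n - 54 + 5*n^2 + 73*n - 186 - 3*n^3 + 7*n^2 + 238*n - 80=-3*n^3 + 12*n^2 + 315*n - 324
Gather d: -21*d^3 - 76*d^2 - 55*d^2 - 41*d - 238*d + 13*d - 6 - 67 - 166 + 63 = -21*d^3 - 131*d^2 - 266*d - 176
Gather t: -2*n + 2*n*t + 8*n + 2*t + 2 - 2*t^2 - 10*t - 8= 6*n - 2*t^2 + t*(2*n - 8) - 6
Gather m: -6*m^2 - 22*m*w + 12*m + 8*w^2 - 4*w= -6*m^2 + m*(12 - 22*w) + 8*w^2 - 4*w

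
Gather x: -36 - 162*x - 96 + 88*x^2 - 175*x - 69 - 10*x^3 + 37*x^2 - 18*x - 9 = -10*x^3 + 125*x^2 - 355*x - 210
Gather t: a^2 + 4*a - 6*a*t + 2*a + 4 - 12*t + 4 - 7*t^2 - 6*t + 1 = a^2 + 6*a - 7*t^2 + t*(-6*a - 18) + 9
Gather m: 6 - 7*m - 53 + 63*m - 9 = 56*m - 56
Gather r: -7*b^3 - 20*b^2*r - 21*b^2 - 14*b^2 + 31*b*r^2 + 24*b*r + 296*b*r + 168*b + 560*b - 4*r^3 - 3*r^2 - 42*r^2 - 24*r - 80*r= -7*b^3 - 35*b^2 + 728*b - 4*r^3 + r^2*(31*b - 45) + r*(-20*b^2 + 320*b - 104)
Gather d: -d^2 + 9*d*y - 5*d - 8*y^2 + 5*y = -d^2 + d*(9*y - 5) - 8*y^2 + 5*y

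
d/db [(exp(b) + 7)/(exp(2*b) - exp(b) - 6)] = (-(exp(b) + 7)*(2*exp(b) - 1) + exp(2*b) - exp(b) - 6)*exp(b)/(-exp(2*b) + exp(b) + 6)^2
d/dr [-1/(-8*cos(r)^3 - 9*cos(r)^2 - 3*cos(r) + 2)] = 3*(8*cos(r)^2 + 6*cos(r) + 1)*sin(r)/(8*cos(r)^3 + 9*cos(r)^2 + 3*cos(r) - 2)^2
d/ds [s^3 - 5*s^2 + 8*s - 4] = 3*s^2 - 10*s + 8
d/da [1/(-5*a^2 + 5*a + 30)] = (2*a - 1)/(5*(-a^2 + a + 6)^2)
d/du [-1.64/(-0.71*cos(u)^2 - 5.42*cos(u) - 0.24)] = (2.3288*cos(u) + 8.8888)*sin(u)/(0.71*cos(u)^2 + 5.42*cos(u) + 0.24)^2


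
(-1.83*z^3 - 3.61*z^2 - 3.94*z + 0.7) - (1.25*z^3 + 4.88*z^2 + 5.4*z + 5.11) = -3.08*z^3 - 8.49*z^2 - 9.34*z - 4.41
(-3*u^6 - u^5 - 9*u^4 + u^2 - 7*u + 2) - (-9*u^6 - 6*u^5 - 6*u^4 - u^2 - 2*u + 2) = 6*u^6 + 5*u^5 - 3*u^4 + 2*u^2 - 5*u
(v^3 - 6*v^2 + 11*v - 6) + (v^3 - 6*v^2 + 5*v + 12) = 2*v^3 - 12*v^2 + 16*v + 6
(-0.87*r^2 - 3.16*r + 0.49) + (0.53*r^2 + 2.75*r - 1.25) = -0.34*r^2 - 0.41*r - 0.76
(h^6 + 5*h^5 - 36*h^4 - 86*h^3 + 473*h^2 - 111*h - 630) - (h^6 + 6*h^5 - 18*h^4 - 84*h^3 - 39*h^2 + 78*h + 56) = -h^5 - 18*h^4 - 2*h^3 + 512*h^2 - 189*h - 686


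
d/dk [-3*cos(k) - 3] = 3*sin(k)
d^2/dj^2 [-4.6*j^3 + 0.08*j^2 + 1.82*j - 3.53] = 0.16 - 27.6*j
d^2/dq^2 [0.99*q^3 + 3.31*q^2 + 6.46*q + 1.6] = 5.94*q + 6.62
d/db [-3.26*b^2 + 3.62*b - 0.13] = 3.62 - 6.52*b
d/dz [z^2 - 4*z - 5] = 2*z - 4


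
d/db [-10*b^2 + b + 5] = 1 - 20*b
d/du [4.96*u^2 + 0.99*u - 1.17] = 9.92*u + 0.99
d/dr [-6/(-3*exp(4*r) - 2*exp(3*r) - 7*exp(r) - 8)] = (-72*exp(3*r) - 36*exp(2*r) - 42)*exp(r)/(3*exp(4*r) + 2*exp(3*r) + 7*exp(r) + 8)^2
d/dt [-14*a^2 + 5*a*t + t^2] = 5*a + 2*t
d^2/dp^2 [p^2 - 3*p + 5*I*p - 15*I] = 2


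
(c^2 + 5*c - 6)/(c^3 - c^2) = (c + 6)/c^2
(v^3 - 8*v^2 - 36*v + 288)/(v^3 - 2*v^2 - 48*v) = (v - 6)/v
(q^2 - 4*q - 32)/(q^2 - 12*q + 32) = (q + 4)/(q - 4)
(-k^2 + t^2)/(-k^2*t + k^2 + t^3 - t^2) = 1/(t - 1)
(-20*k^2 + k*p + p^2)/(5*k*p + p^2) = (-4*k + p)/p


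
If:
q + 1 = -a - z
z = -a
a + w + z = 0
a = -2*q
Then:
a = 2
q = -1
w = 0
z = -2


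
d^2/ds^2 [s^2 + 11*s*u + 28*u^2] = 2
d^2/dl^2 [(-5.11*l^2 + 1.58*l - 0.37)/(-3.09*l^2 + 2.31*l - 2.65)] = (42.7773420000001*l^3 - 229.862628*l^2 + 61.780842*l + 50.315234)/(29.503629*l^6 - 66.168333*l^5 + 125.373042*l^4 - 125.819001*l^3 + 107.52057*l^2 - 48.665925*l + 18.609625)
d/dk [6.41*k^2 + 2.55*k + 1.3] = 12.82*k + 2.55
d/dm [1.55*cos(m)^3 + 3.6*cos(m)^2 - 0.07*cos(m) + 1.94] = (-4.65*cos(m)^2 - 7.2*cos(m) + 0.07)*sin(m)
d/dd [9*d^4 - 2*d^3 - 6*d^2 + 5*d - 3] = 36*d^3 - 6*d^2 - 12*d + 5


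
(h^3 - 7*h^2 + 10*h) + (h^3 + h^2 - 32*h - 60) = 2*h^3 - 6*h^2 - 22*h - 60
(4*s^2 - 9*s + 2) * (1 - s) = -4*s^3 + 13*s^2 - 11*s + 2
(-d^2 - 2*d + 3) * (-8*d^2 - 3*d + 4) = 8*d^4 + 19*d^3 - 22*d^2 - 17*d + 12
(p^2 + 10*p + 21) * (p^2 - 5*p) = p^4 + 5*p^3 - 29*p^2 - 105*p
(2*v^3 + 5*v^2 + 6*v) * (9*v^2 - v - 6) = 18*v^5 + 43*v^4 + 37*v^3 - 36*v^2 - 36*v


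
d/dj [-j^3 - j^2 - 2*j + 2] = -3*j^2 - 2*j - 2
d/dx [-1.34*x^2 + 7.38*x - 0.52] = 7.38 - 2.68*x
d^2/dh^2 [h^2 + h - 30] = 2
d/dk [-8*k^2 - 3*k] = -16*k - 3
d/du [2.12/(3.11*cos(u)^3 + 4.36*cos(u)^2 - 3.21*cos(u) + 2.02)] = (19.7796*cos(u)^2 + 18.4864*cos(u) - 6.8052)*sin(u)/(3.11*cos(u)^3 + 4.36*cos(u)^2 - 3.21*cos(u) + 2.02)^2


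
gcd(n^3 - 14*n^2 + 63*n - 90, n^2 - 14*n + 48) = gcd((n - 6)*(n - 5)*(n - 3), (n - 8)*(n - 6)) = n - 6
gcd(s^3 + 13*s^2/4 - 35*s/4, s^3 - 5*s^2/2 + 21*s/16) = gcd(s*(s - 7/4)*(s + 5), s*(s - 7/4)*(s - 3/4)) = s^2 - 7*s/4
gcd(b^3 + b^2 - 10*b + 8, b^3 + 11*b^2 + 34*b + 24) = b + 4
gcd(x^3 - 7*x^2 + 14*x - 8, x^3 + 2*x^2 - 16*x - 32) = x - 4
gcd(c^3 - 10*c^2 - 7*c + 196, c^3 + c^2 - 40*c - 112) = c^2 - 3*c - 28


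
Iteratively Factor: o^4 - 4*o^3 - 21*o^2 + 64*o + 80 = (o - 4)*(o^3 - 21*o - 20) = (o - 4)*(o + 1)*(o^2 - o - 20) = (o - 5)*(o - 4)*(o + 1)*(o + 4)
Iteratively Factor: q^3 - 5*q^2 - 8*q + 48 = (q + 3)*(q^2 - 8*q + 16) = (q - 4)*(q + 3)*(q - 4)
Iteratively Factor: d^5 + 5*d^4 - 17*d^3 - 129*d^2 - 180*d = (d + 4)*(d^4 + d^3 - 21*d^2 - 45*d) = (d + 3)*(d + 4)*(d^3 - 2*d^2 - 15*d) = (d + 3)^2*(d + 4)*(d^2 - 5*d) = d*(d + 3)^2*(d + 4)*(d - 5)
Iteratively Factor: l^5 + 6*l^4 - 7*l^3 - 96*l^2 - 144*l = (l - 4)*(l^4 + 10*l^3 + 33*l^2 + 36*l) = (l - 4)*(l + 4)*(l^3 + 6*l^2 + 9*l) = l*(l - 4)*(l + 4)*(l^2 + 6*l + 9) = l*(l - 4)*(l + 3)*(l + 4)*(l + 3)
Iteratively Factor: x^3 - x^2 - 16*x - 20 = (x - 5)*(x^2 + 4*x + 4) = (x - 5)*(x + 2)*(x + 2)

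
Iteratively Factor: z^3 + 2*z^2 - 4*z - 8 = (z - 2)*(z^2 + 4*z + 4) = (z - 2)*(z + 2)*(z + 2)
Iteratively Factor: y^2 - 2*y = (y - 2)*(y)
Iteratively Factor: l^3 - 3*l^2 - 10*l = (l - 5)*(l^2 + 2*l) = l*(l - 5)*(l + 2)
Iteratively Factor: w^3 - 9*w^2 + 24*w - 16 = (w - 1)*(w^2 - 8*w + 16) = (w - 4)*(w - 1)*(w - 4)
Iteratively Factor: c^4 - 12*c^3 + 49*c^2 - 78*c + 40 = (c - 2)*(c^3 - 10*c^2 + 29*c - 20) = (c - 2)*(c - 1)*(c^2 - 9*c + 20) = (c - 4)*(c - 2)*(c - 1)*(c - 5)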